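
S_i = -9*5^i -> [-9, -45, -225, -1125, -5625]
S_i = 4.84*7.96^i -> [4.84, 38.53, 306.67, 2441.09, 19431.11]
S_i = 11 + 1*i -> [11, 12, 13, 14, 15]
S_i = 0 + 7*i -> [0, 7, 14, 21, 28]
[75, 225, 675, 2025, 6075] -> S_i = 75*3^i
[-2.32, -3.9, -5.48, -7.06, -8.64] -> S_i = -2.32 + -1.58*i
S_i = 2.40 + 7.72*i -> [2.4, 10.12, 17.84, 25.56, 33.28]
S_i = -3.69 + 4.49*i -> [-3.69, 0.8, 5.29, 9.78, 14.27]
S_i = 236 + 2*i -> [236, 238, 240, 242, 244]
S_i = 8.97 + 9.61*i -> [8.97, 18.58, 28.19, 37.8, 47.41]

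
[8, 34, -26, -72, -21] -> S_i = Random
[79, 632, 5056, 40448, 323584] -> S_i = 79*8^i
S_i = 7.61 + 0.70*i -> [7.61, 8.31, 9.01, 9.71, 10.41]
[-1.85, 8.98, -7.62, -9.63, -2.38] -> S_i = Random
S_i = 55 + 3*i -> [55, 58, 61, 64, 67]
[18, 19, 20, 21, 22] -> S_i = 18 + 1*i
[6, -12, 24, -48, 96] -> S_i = 6*-2^i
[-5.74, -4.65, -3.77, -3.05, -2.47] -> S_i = -5.74*0.81^i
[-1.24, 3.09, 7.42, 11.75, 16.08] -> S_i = -1.24 + 4.33*i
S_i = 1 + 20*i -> [1, 21, 41, 61, 81]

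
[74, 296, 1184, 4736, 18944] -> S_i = 74*4^i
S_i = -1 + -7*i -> [-1, -8, -15, -22, -29]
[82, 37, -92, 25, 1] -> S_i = Random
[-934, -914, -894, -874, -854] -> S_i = -934 + 20*i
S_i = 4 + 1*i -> [4, 5, 6, 7, 8]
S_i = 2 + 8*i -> [2, 10, 18, 26, 34]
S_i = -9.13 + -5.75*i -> [-9.13, -14.88, -20.63, -26.38, -32.13]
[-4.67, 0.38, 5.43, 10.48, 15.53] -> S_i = -4.67 + 5.05*i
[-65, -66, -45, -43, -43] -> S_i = Random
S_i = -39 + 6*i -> [-39, -33, -27, -21, -15]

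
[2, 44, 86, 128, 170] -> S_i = 2 + 42*i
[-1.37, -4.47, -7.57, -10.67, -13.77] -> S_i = -1.37 + -3.10*i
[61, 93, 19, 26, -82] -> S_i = Random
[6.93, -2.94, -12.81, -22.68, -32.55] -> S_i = 6.93 + -9.87*i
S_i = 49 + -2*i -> [49, 47, 45, 43, 41]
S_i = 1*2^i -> [1, 2, 4, 8, 16]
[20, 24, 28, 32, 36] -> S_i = 20 + 4*i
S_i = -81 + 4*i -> [-81, -77, -73, -69, -65]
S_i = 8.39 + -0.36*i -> [8.39, 8.03, 7.67, 7.31, 6.95]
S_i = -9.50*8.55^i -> [-9.5, -81.23, -694.47, -5937.75, -50767.77]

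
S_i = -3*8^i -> [-3, -24, -192, -1536, -12288]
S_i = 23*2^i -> [23, 46, 92, 184, 368]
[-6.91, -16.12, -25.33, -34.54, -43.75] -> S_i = -6.91 + -9.21*i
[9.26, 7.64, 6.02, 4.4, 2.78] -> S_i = 9.26 + -1.62*i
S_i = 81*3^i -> [81, 243, 729, 2187, 6561]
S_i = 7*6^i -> [7, 42, 252, 1512, 9072]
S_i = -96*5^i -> [-96, -480, -2400, -12000, -60000]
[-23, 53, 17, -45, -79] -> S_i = Random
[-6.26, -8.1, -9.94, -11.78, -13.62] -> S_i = -6.26 + -1.84*i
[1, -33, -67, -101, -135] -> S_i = 1 + -34*i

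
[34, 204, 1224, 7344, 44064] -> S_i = 34*6^i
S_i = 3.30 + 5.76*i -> [3.3, 9.06, 14.82, 20.58, 26.34]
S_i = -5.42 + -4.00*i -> [-5.42, -9.42, -13.42, -17.42, -21.42]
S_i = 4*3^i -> [4, 12, 36, 108, 324]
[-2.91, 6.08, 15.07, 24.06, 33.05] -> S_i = -2.91 + 8.99*i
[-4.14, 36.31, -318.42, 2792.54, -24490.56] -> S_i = -4.14*(-8.77)^i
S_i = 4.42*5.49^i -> [4.42, 24.27, 133.22, 731.37, 4015.24]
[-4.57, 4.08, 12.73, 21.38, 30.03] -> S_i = -4.57 + 8.65*i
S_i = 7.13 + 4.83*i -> [7.13, 11.96, 16.79, 21.62, 26.45]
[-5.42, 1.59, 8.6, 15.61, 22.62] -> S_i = -5.42 + 7.01*i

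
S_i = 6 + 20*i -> [6, 26, 46, 66, 86]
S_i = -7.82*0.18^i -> [-7.82, -1.41, -0.25, -0.05, -0.01]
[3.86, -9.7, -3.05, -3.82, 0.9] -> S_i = Random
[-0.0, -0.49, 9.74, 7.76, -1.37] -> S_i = Random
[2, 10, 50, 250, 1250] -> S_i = 2*5^i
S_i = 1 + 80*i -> [1, 81, 161, 241, 321]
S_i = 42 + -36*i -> [42, 6, -30, -66, -102]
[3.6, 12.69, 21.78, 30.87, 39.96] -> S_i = 3.60 + 9.09*i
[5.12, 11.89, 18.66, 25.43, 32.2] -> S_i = 5.12 + 6.77*i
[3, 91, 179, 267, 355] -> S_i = 3 + 88*i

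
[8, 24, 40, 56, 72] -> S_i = 8 + 16*i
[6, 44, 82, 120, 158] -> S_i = 6 + 38*i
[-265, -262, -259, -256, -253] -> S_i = -265 + 3*i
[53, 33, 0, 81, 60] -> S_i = Random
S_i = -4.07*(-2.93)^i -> [-4.07, 11.93, -34.94, 102.38, -299.96]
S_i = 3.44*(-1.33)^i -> [3.44, -4.58, 6.09, -8.09, 10.76]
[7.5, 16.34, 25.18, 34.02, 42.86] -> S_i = 7.50 + 8.84*i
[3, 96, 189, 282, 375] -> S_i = 3 + 93*i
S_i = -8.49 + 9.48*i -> [-8.49, 0.99, 10.47, 19.95, 29.43]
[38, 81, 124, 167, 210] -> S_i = 38 + 43*i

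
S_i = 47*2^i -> [47, 94, 188, 376, 752]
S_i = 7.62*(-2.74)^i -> [7.62, -20.88, 57.21, -156.75, 429.49]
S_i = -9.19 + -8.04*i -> [-9.19, -17.23, -25.27, -33.31, -41.35]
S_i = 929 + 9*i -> [929, 938, 947, 956, 965]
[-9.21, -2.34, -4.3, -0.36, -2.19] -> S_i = Random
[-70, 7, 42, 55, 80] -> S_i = Random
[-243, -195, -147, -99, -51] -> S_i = -243 + 48*i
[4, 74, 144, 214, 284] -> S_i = 4 + 70*i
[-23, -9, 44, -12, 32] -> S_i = Random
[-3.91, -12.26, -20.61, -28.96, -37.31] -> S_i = -3.91 + -8.35*i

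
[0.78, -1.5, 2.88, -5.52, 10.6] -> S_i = 0.78*(-1.92)^i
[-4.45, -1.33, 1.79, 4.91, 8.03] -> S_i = -4.45 + 3.12*i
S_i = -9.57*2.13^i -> [-9.57, -20.38, -43.42, -92.48, -196.98]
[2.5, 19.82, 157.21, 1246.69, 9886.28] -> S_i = 2.50*7.93^i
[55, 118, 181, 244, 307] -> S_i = 55 + 63*i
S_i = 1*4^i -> [1, 4, 16, 64, 256]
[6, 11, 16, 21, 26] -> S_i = 6 + 5*i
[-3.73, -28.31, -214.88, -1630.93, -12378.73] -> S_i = -3.73*7.59^i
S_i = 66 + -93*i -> [66, -27, -120, -213, -306]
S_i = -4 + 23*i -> [-4, 19, 42, 65, 88]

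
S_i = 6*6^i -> [6, 36, 216, 1296, 7776]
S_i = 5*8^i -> [5, 40, 320, 2560, 20480]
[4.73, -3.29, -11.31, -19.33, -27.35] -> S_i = 4.73 + -8.02*i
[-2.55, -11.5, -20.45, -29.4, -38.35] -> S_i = -2.55 + -8.95*i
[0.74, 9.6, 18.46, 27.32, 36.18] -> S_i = 0.74 + 8.86*i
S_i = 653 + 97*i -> [653, 750, 847, 944, 1041]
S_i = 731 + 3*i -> [731, 734, 737, 740, 743]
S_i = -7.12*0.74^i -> [-7.12, -5.27, -3.9, -2.89, -2.14]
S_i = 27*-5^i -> [27, -135, 675, -3375, 16875]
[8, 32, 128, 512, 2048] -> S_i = 8*4^i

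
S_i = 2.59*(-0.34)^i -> [2.59, -0.88, 0.3, -0.1, 0.03]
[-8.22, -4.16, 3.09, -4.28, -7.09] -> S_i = Random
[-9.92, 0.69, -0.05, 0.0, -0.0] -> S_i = -9.92*(-0.07)^i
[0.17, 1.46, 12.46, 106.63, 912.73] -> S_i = 0.17*8.56^i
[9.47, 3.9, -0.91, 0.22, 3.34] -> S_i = Random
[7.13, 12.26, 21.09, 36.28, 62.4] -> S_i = 7.13*1.72^i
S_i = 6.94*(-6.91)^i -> [6.94, -47.96, 331.37, -2289.78, 15822.37]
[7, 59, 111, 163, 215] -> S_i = 7 + 52*i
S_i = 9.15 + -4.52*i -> [9.15, 4.63, 0.11, -4.41, -8.93]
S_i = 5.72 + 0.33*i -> [5.72, 6.05, 6.38, 6.71, 7.04]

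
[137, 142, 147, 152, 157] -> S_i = 137 + 5*i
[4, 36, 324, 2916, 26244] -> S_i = 4*9^i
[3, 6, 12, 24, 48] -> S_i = 3*2^i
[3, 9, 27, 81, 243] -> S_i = 3*3^i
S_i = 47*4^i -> [47, 188, 752, 3008, 12032]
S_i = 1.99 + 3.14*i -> [1.99, 5.13, 8.27, 11.41, 14.55]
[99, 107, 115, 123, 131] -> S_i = 99 + 8*i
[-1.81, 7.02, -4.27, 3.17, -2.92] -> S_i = Random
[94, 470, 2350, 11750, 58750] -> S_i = 94*5^i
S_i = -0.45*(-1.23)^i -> [-0.45, 0.55, -0.68, 0.84, -1.03]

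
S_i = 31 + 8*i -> [31, 39, 47, 55, 63]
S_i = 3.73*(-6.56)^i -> [3.73, -24.47, 160.52, -1052.98, 6907.55]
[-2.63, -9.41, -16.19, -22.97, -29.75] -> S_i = -2.63 + -6.78*i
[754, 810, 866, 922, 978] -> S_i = 754 + 56*i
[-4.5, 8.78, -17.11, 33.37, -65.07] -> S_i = -4.50*(-1.95)^i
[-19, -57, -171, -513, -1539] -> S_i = -19*3^i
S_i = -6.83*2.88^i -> [-6.83, -19.67, -56.65, -163.15, -469.88]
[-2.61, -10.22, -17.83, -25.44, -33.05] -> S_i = -2.61 + -7.61*i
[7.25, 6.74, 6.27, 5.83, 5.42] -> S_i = 7.25*0.93^i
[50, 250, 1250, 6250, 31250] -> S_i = 50*5^i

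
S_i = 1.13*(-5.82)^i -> [1.13, -6.58, 38.28, -222.77, 1296.49]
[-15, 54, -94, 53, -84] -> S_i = Random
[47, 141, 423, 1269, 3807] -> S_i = 47*3^i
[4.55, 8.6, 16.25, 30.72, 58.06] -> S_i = 4.55*1.89^i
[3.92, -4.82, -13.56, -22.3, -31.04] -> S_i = 3.92 + -8.74*i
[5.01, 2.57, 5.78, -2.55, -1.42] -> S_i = Random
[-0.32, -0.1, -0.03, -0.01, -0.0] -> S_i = -0.32*0.31^i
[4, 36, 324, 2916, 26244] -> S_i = 4*9^i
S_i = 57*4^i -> [57, 228, 912, 3648, 14592]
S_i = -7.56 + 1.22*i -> [-7.56, -6.34, -5.12, -3.9, -2.68]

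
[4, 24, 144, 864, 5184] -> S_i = 4*6^i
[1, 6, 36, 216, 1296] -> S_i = 1*6^i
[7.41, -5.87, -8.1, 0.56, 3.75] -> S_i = Random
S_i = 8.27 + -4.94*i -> [8.27, 3.33, -1.61, -6.55, -11.49]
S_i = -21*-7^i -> [-21, 147, -1029, 7203, -50421]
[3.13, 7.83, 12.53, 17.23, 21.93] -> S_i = 3.13 + 4.70*i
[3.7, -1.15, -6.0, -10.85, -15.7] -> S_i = 3.70 + -4.85*i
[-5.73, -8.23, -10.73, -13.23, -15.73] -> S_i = -5.73 + -2.50*i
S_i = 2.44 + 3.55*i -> [2.44, 5.99, 9.54, 13.09, 16.64]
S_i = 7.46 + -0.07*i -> [7.46, 7.39, 7.32, 7.25, 7.18]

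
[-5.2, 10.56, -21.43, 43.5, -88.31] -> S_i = -5.20*(-2.03)^i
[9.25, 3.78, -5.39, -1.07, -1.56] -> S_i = Random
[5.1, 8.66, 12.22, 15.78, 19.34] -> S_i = 5.10 + 3.56*i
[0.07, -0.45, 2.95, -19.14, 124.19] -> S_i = 0.07*(-6.49)^i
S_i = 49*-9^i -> [49, -441, 3969, -35721, 321489]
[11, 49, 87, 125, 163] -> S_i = 11 + 38*i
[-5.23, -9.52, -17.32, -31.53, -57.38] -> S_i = -5.23*1.82^i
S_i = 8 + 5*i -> [8, 13, 18, 23, 28]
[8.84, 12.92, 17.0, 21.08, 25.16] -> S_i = 8.84 + 4.08*i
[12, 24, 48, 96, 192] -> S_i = 12*2^i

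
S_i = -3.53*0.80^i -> [-3.53, -2.82, -2.26, -1.81, -1.45]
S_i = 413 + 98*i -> [413, 511, 609, 707, 805]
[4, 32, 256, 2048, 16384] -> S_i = 4*8^i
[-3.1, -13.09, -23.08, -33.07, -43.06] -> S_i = -3.10 + -9.99*i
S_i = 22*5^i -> [22, 110, 550, 2750, 13750]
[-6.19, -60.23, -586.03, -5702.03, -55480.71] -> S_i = -6.19*9.73^i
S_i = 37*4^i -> [37, 148, 592, 2368, 9472]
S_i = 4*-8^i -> [4, -32, 256, -2048, 16384]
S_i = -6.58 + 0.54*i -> [-6.58, -6.04, -5.5, -4.96, -4.42]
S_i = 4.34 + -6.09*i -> [4.34, -1.75, -7.84, -13.93, -20.02]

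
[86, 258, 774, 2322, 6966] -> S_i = 86*3^i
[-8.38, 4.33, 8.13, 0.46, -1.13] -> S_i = Random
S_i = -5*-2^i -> [-5, 10, -20, 40, -80]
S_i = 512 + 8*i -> [512, 520, 528, 536, 544]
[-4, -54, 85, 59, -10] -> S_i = Random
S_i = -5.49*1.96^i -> [-5.49, -10.76, -21.09, -41.34, -81.02]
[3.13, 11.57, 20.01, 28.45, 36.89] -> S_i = 3.13 + 8.44*i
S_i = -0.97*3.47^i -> [-0.97, -3.37, -11.68, -40.53, -140.63]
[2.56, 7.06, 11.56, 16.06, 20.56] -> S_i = 2.56 + 4.50*i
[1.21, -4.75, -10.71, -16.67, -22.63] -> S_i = 1.21 + -5.96*i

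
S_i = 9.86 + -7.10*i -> [9.86, 2.76, -4.34, -11.44, -18.54]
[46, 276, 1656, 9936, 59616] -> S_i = 46*6^i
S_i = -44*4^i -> [-44, -176, -704, -2816, -11264]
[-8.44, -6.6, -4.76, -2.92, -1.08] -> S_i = -8.44 + 1.84*i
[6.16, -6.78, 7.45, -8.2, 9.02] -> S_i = 6.16*(-1.10)^i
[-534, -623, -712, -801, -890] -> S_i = -534 + -89*i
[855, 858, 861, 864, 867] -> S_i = 855 + 3*i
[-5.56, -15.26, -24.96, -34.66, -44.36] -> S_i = -5.56 + -9.70*i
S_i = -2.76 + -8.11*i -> [-2.76, -10.87, -18.98, -27.09, -35.2]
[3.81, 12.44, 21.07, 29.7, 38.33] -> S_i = 3.81 + 8.63*i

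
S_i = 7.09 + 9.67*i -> [7.09, 16.76, 26.43, 36.1, 45.77]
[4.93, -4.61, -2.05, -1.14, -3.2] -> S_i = Random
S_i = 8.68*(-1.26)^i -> [8.68, -10.94, 13.78, -17.36, 21.88]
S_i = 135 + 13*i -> [135, 148, 161, 174, 187]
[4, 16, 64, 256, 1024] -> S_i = 4*4^i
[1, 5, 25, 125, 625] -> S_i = 1*5^i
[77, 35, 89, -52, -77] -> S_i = Random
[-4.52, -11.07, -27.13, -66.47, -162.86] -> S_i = -4.52*2.45^i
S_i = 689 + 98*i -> [689, 787, 885, 983, 1081]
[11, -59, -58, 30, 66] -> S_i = Random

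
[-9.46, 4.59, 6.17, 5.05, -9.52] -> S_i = Random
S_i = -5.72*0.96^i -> [-5.72, -5.49, -5.27, -5.06, -4.86]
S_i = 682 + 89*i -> [682, 771, 860, 949, 1038]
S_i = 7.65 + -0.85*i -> [7.65, 6.8, 5.95, 5.1, 4.25]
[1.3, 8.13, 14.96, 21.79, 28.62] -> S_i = 1.30 + 6.83*i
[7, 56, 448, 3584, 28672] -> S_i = 7*8^i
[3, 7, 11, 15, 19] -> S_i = 3 + 4*i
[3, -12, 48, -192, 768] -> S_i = 3*-4^i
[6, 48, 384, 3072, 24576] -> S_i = 6*8^i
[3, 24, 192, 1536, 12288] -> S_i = 3*8^i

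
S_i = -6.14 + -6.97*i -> [-6.14, -13.11, -20.08, -27.05, -34.02]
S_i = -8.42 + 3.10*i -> [-8.42, -5.32, -2.22, 0.88, 3.98]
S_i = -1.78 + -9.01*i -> [-1.78, -10.79, -19.8, -28.81, -37.82]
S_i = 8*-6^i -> [8, -48, 288, -1728, 10368]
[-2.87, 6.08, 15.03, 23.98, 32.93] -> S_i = -2.87 + 8.95*i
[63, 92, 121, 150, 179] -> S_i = 63 + 29*i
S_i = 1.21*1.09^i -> [1.21, 1.32, 1.44, 1.57, 1.71]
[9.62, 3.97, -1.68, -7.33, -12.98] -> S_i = 9.62 + -5.65*i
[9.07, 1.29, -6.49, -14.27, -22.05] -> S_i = 9.07 + -7.78*i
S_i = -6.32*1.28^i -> [-6.32, -8.09, -10.35, -13.25, -16.97]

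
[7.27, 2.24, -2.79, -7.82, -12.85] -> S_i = 7.27 + -5.03*i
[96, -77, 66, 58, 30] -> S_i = Random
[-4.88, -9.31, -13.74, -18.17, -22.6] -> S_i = -4.88 + -4.43*i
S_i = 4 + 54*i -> [4, 58, 112, 166, 220]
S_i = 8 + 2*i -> [8, 10, 12, 14, 16]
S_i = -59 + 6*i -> [-59, -53, -47, -41, -35]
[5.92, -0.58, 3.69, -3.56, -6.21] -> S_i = Random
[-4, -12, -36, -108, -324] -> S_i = -4*3^i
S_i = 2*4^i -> [2, 8, 32, 128, 512]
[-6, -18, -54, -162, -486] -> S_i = -6*3^i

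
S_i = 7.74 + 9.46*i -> [7.74, 17.2, 26.66, 36.12, 45.58]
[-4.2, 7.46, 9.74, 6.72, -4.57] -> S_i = Random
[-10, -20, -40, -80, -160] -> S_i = -10*2^i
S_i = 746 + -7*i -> [746, 739, 732, 725, 718]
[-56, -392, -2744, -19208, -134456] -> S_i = -56*7^i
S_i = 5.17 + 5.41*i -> [5.17, 10.58, 15.99, 21.4, 26.81]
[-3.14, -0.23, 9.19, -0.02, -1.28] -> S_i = Random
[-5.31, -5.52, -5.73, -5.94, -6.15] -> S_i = -5.31 + -0.21*i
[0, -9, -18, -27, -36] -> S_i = 0 + -9*i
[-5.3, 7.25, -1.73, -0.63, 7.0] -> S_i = Random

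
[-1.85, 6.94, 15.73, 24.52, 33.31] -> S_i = -1.85 + 8.79*i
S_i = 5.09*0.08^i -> [5.09, 0.41, 0.03, 0.0, 0.0]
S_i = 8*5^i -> [8, 40, 200, 1000, 5000]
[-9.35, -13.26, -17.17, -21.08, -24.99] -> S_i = -9.35 + -3.91*i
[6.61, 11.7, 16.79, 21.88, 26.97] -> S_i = 6.61 + 5.09*i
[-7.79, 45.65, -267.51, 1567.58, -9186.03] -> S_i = -7.79*(-5.86)^i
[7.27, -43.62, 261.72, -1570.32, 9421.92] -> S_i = 7.27*(-6.00)^i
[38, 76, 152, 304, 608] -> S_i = 38*2^i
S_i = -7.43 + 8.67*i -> [-7.43, 1.24, 9.91, 18.58, 27.25]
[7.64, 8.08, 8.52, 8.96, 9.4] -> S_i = 7.64 + 0.44*i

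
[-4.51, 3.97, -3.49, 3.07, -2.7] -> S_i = -4.51*(-0.88)^i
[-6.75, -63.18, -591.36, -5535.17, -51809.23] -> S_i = -6.75*9.36^i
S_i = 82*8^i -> [82, 656, 5248, 41984, 335872]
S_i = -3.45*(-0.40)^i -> [-3.45, 1.38, -0.55, 0.22, -0.09]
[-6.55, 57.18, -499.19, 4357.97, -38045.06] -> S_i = -6.55*(-8.73)^i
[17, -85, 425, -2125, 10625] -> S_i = 17*-5^i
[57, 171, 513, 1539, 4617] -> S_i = 57*3^i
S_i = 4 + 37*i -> [4, 41, 78, 115, 152]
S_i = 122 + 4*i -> [122, 126, 130, 134, 138]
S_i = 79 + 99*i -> [79, 178, 277, 376, 475]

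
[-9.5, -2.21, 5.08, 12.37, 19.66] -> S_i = -9.50 + 7.29*i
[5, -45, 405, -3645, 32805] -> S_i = 5*-9^i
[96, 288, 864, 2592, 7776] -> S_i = 96*3^i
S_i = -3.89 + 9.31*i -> [-3.89, 5.42, 14.73, 24.04, 33.35]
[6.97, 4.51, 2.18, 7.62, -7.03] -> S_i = Random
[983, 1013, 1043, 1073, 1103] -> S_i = 983 + 30*i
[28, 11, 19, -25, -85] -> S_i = Random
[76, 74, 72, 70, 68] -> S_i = 76 + -2*i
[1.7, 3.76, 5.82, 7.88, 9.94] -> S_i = 1.70 + 2.06*i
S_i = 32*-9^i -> [32, -288, 2592, -23328, 209952]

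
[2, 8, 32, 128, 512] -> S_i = 2*4^i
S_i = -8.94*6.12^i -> [-8.94, -54.71, -334.84, -2049.24, -12541.32]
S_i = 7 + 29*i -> [7, 36, 65, 94, 123]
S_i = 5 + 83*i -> [5, 88, 171, 254, 337]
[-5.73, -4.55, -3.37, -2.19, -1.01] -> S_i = -5.73 + 1.18*i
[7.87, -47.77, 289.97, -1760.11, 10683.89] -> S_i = 7.87*(-6.07)^i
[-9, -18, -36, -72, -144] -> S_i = -9*2^i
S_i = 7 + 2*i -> [7, 9, 11, 13, 15]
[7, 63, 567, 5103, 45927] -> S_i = 7*9^i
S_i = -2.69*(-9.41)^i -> [-2.69, 25.31, -238.19, 2241.41, -21091.66]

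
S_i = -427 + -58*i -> [-427, -485, -543, -601, -659]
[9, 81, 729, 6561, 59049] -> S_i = 9*9^i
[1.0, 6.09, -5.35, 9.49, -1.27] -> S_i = Random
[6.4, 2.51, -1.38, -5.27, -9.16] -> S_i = 6.40 + -3.89*i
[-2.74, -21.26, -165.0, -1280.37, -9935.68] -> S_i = -2.74*7.76^i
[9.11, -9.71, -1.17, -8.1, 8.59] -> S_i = Random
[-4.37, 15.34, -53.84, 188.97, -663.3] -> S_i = -4.37*(-3.51)^i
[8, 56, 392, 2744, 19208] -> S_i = 8*7^i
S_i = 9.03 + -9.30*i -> [9.03, -0.27, -9.57, -18.87, -28.17]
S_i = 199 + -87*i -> [199, 112, 25, -62, -149]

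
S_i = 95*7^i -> [95, 665, 4655, 32585, 228095]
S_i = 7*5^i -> [7, 35, 175, 875, 4375]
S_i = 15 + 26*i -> [15, 41, 67, 93, 119]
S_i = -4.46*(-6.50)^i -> [-4.46, 28.99, -188.44, 1224.83, -7961.38]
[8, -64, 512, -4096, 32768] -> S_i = 8*-8^i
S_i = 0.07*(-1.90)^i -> [0.07, -0.13, 0.25, -0.48, 0.91]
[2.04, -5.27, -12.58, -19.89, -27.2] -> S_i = 2.04 + -7.31*i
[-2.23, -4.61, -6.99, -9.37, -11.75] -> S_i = -2.23 + -2.38*i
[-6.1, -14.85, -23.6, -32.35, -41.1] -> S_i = -6.10 + -8.75*i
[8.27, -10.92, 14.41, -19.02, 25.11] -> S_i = 8.27*(-1.32)^i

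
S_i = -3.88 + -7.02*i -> [-3.88, -10.9, -17.92, -24.94, -31.96]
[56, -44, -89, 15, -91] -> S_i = Random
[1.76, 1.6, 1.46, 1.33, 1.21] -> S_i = 1.76*0.91^i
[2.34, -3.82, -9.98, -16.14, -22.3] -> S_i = 2.34 + -6.16*i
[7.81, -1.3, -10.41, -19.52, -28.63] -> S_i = 7.81 + -9.11*i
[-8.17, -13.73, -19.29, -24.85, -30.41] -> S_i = -8.17 + -5.56*i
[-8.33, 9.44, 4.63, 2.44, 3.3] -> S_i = Random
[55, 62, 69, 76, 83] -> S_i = 55 + 7*i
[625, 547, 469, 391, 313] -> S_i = 625 + -78*i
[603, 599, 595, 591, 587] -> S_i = 603 + -4*i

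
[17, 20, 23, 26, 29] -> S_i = 17 + 3*i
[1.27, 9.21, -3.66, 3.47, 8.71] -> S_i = Random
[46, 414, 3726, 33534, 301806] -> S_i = 46*9^i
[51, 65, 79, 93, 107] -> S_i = 51 + 14*i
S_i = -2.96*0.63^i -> [-2.96, -1.86, -1.17, -0.74, -0.47]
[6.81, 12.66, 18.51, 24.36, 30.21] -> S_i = 6.81 + 5.85*i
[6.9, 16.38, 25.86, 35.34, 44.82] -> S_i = 6.90 + 9.48*i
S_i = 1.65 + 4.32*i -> [1.65, 5.97, 10.29, 14.61, 18.93]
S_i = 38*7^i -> [38, 266, 1862, 13034, 91238]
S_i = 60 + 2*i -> [60, 62, 64, 66, 68]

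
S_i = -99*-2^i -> [-99, 198, -396, 792, -1584]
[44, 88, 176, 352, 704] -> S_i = 44*2^i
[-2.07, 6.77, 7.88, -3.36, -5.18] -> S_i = Random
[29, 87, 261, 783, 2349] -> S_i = 29*3^i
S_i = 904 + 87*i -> [904, 991, 1078, 1165, 1252]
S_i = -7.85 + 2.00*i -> [-7.85, -5.85, -3.85, -1.85, 0.15]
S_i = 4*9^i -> [4, 36, 324, 2916, 26244]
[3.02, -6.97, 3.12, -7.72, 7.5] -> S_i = Random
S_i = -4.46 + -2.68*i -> [-4.46, -7.14, -9.82, -12.5, -15.18]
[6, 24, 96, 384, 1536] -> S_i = 6*4^i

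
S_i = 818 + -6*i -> [818, 812, 806, 800, 794]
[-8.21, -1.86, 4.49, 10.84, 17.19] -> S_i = -8.21 + 6.35*i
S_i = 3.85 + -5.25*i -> [3.85, -1.4, -6.65, -11.9, -17.15]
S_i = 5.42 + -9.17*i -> [5.42, -3.75, -12.92, -22.09, -31.26]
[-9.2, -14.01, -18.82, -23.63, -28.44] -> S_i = -9.20 + -4.81*i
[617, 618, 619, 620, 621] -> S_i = 617 + 1*i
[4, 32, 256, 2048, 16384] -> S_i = 4*8^i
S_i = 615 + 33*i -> [615, 648, 681, 714, 747]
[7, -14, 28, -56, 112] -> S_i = 7*-2^i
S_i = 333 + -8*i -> [333, 325, 317, 309, 301]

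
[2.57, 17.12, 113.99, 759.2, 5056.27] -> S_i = 2.57*6.66^i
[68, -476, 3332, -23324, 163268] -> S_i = 68*-7^i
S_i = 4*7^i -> [4, 28, 196, 1372, 9604]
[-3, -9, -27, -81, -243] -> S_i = -3*3^i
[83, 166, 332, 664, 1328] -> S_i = 83*2^i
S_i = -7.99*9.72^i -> [-7.99, -77.66, -754.88, -7337.46, -71320.08]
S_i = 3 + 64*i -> [3, 67, 131, 195, 259]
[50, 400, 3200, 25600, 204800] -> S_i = 50*8^i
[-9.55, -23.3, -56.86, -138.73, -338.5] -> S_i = -9.55*2.44^i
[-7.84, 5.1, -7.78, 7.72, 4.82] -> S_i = Random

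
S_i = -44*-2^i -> [-44, 88, -176, 352, -704]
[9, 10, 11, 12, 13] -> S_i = 9 + 1*i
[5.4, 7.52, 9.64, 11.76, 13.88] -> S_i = 5.40 + 2.12*i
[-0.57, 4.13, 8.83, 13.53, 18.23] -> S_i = -0.57 + 4.70*i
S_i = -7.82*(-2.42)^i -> [-7.82, 18.92, -45.8, 110.83, -268.21]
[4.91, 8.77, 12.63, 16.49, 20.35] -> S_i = 4.91 + 3.86*i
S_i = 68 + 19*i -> [68, 87, 106, 125, 144]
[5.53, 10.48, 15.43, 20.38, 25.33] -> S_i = 5.53 + 4.95*i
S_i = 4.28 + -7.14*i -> [4.28, -2.86, -10.0, -17.14, -24.28]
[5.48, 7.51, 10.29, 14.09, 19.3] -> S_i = 5.48*1.37^i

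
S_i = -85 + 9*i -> [-85, -76, -67, -58, -49]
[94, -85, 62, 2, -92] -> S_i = Random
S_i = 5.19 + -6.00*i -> [5.19, -0.81, -6.81, -12.81, -18.81]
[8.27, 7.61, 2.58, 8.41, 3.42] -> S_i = Random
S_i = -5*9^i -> [-5, -45, -405, -3645, -32805]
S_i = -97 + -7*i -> [-97, -104, -111, -118, -125]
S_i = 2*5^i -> [2, 10, 50, 250, 1250]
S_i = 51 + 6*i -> [51, 57, 63, 69, 75]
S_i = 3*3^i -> [3, 9, 27, 81, 243]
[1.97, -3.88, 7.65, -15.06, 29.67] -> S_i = 1.97*(-1.97)^i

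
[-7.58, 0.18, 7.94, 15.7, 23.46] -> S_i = -7.58 + 7.76*i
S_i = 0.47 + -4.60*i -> [0.47, -4.13, -8.73, -13.33, -17.93]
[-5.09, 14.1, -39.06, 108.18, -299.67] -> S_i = -5.09*(-2.77)^i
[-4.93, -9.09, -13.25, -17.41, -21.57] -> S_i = -4.93 + -4.16*i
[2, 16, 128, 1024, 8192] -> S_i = 2*8^i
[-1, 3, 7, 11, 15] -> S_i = -1 + 4*i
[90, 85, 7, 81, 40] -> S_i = Random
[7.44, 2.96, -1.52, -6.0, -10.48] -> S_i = 7.44 + -4.48*i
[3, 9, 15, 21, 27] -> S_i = 3 + 6*i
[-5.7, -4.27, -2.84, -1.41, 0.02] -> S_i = -5.70 + 1.43*i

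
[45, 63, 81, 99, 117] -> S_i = 45 + 18*i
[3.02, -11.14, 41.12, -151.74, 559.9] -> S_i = 3.02*(-3.69)^i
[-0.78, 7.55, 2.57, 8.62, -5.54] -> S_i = Random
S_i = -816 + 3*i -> [-816, -813, -810, -807, -804]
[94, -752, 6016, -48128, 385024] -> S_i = 94*-8^i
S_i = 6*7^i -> [6, 42, 294, 2058, 14406]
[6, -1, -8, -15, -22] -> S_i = 6 + -7*i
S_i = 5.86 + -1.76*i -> [5.86, 4.1, 2.34, 0.58, -1.18]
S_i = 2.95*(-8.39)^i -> [2.95, -24.75, 207.66, -1742.24, 14617.39]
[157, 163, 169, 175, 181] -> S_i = 157 + 6*i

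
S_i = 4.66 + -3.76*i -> [4.66, 0.9, -2.86, -6.62, -10.38]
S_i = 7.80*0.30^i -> [7.8, 2.34, 0.7, 0.21, 0.06]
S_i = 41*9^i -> [41, 369, 3321, 29889, 269001]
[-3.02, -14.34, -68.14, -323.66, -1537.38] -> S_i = -3.02*4.75^i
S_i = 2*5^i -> [2, 10, 50, 250, 1250]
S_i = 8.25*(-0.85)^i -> [8.25, -7.01, 5.96, -5.07, 4.31]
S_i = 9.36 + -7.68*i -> [9.36, 1.68, -6.0, -13.68, -21.36]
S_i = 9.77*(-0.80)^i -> [9.77, -7.82, 6.25, -5.0, 4.0]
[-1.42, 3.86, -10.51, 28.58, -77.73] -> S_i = -1.42*(-2.72)^i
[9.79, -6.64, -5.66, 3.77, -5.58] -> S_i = Random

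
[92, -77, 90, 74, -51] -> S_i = Random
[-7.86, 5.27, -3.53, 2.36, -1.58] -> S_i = -7.86*(-0.67)^i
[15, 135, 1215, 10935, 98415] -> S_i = 15*9^i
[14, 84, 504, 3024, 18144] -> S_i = 14*6^i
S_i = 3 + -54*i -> [3, -51, -105, -159, -213]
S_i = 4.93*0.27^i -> [4.93, 1.33, 0.36, 0.1, 0.03]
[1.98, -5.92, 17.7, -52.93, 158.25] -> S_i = 1.98*(-2.99)^i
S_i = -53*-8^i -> [-53, 424, -3392, 27136, -217088]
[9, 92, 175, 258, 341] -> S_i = 9 + 83*i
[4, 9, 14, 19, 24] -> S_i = 4 + 5*i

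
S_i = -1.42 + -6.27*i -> [-1.42, -7.69, -13.96, -20.23, -26.5]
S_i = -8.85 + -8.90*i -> [-8.85, -17.75, -26.65, -35.55, -44.45]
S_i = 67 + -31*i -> [67, 36, 5, -26, -57]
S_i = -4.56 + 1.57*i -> [-4.56, -2.99, -1.42, 0.15, 1.72]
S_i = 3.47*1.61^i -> [3.47, 5.59, 8.99, 14.48, 23.31]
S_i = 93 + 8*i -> [93, 101, 109, 117, 125]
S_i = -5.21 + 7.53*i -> [-5.21, 2.32, 9.85, 17.38, 24.91]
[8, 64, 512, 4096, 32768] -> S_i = 8*8^i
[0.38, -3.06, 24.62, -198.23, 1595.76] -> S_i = 0.38*(-8.05)^i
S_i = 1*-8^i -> [1, -8, 64, -512, 4096]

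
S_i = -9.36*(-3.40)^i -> [-9.36, 31.82, -108.2, 367.89, -1250.81]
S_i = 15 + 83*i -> [15, 98, 181, 264, 347]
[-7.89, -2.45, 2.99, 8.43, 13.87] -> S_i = -7.89 + 5.44*i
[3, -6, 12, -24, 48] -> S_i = 3*-2^i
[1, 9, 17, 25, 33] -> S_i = 1 + 8*i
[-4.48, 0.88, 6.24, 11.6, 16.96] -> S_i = -4.48 + 5.36*i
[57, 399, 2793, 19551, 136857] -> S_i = 57*7^i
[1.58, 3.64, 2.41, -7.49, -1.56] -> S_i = Random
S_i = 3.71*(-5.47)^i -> [3.71, -20.29, 111.01, -607.21, 3321.42]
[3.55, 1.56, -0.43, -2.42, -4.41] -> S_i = 3.55 + -1.99*i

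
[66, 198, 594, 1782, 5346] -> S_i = 66*3^i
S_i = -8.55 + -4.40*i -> [-8.55, -12.95, -17.35, -21.75, -26.15]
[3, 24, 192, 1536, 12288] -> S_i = 3*8^i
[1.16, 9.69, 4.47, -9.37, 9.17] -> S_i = Random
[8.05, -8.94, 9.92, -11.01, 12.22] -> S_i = 8.05*(-1.11)^i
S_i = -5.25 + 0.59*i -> [-5.25, -4.66, -4.07, -3.48, -2.89]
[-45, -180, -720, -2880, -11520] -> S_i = -45*4^i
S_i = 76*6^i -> [76, 456, 2736, 16416, 98496]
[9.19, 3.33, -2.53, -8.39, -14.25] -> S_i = 9.19 + -5.86*i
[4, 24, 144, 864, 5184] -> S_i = 4*6^i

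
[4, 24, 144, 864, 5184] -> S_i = 4*6^i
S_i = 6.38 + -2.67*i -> [6.38, 3.71, 1.04, -1.63, -4.3]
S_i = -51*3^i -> [-51, -153, -459, -1377, -4131]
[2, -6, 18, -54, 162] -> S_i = 2*-3^i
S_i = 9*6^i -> [9, 54, 324, 1944, 11664]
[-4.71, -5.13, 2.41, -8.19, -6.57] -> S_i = Random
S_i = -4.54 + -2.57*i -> [-4.54, -7.11, -9.68, -12.25, -14.82]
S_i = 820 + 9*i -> [820, 829, 838, 847, 856]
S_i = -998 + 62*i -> [-998, -936, -874, -812, -750]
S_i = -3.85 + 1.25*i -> [-3.85, -2.6, -1.35, -0.1, 1.15]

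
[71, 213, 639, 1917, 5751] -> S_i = 71*3^i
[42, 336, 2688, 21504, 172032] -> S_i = 42*8^i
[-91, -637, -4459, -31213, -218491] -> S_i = -91*7^i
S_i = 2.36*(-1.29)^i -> [2.36, -3.04, 3.93, -5.07, 6.54]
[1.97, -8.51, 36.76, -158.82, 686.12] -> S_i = 1.97*(-4.32)^i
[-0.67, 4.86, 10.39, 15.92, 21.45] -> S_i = -0.67 + 5.53*i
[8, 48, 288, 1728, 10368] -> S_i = 8*6^i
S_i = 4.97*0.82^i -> [4.97, 4.08, 3.34, 2.74, 2.25]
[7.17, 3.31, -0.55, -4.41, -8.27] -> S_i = 7.17 + -3.86*i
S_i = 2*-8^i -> [2, -16, 128, -1024, 8192]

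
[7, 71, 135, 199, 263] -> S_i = 7 + 64*i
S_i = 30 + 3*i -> [30, 33, 36, 39, 42]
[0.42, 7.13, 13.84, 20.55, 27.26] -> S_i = 0.42 + 6.71*i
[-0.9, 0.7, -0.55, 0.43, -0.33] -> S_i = -0.90*(-0.78)^i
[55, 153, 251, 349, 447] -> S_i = 55 + 98*i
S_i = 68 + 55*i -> [68, 123, 178, 233, 288]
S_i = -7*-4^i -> [-7, 28, -112, 448, -1792]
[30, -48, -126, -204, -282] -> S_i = 30 + -78*i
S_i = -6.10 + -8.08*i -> [-6.1, -14.18, -22.26, -30.34, -38.42]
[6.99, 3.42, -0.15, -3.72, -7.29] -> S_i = 6.99 + -3.57*i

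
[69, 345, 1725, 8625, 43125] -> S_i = 69*5^i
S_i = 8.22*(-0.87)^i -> [8.22, -7.15, 6.22, -5.41, 4.71]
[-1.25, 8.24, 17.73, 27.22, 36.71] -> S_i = -1.25 + 9.49*i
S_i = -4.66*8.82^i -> [-4.66, -41.1, -362.51, -3197.36, -28200.72]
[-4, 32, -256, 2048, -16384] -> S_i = -4*-8^i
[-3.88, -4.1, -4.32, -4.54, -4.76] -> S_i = -3.88 + -0.22*i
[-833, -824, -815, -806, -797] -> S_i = -833 + 9*i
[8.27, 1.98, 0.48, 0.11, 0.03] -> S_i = 8.27*0.24^i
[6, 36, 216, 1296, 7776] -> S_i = 6*6^i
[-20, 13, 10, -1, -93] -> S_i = Random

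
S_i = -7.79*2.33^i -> [-7.79, -18.15, -42.29, -98.54, -229.59]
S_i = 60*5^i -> [60, 300, 1500, 7500, 37500]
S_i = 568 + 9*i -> [568, 577, 586, 595, 604]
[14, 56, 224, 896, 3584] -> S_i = 14*4^i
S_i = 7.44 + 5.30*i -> [7.44, 12.74, 18.04, 23.34, 28.64]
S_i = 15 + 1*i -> [15, 16, 17, 18, 19]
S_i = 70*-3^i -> [70, -210, 630, -1890, 5670]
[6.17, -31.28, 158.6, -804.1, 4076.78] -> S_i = 6.17*(-5.07)^i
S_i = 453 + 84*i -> [453, 537, 621, 705, 789]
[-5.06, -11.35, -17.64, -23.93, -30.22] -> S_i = -5.06 + -6.29*i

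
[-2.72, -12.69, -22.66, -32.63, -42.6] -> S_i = -2.72 + -9.97*i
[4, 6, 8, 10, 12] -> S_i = 4 + 2*i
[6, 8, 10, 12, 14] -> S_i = 6 + 2*i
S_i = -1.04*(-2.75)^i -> [-1.04, 2.86, -7.86, 21.63, -59.48]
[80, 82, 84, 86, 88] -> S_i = 80 + 2*i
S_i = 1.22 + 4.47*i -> [1.22, 5.69, 10.16, 14.63, 19.1]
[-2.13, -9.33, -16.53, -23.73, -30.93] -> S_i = -2.13 + -7.20*i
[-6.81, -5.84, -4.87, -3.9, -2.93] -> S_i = -6.81 + 0.97*i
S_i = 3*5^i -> [3, 15, 75, 375, 1875]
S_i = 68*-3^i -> [68, -204, 612, -1836, 5508]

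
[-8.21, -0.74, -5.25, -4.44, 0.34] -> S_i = Random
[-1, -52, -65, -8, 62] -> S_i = Random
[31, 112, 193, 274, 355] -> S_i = 31 + 81*i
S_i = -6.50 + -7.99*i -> [-6.5, -14.49, -22.48, -30.47, -38.46]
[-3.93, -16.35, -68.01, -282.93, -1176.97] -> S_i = -3.93*4.16^i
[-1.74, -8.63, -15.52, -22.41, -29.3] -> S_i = -1.74 + -6.89*i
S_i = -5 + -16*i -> [-5, -21, -37, -53, -69]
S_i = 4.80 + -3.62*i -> [4.8, 1.18, -2.44, -6.06, -9.68]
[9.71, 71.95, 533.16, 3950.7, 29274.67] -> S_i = 9.71*7.41^i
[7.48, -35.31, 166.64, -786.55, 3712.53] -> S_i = 7.48*(-4.72)^i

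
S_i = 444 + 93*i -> [444, 537, 630, 723, 816]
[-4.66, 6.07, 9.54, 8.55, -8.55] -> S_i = Random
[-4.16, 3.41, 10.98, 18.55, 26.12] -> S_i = -4.16 + 7.57*i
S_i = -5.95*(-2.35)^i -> [-5.95, 13.98, -32.86, 77.22, -181.46]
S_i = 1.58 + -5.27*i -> [1.58, -3.69, -8.96, -14.23, -19.5]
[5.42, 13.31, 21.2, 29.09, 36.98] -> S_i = 5.42 + 7.89*i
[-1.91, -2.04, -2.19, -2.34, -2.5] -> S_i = -1.91*1.07^i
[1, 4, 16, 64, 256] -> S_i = 1*4^i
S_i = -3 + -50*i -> [-3, -53, -103, -153, -203]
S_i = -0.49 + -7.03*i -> [-0.49, -7.52, -14.55, -21.58, -28.61]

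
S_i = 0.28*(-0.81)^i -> [0.28, -0.23, 0.18, -0.15, 0.12]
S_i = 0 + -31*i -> [0, -31, -62, -93, -124]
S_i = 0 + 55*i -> [0, 55, 110, 165, 220]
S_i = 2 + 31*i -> [2, 33, 64, 95, 126]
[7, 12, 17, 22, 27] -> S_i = 7 + 5*i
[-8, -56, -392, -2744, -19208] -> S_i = -8*7^i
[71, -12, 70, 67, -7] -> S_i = Random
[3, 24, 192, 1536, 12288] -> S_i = 3*8^i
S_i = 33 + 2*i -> [33, 35, 37, 39, 41]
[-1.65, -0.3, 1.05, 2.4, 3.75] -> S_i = -1.65 + 1.35*i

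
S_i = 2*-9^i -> [2, -18, 162, -1458, 13122]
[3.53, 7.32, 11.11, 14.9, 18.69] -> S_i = 3.53 + 3.79*i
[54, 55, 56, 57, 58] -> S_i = 54 + 1*i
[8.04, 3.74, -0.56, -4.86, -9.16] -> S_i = 8.04 + -4.30*i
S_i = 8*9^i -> [8, 72, 648, 5832, 52488]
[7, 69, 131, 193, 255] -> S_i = 7 + 62*i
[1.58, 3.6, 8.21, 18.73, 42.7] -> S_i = 1.58*2.28^i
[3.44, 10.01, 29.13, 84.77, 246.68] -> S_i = 3.44*2.91^i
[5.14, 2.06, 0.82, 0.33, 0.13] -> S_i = 5.14*0.40^i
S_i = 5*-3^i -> [5, -15, 45, -135, 405]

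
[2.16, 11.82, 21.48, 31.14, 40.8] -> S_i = 2.16 + 9.66*i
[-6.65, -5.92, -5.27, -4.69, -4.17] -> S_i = -6.65*0.89^i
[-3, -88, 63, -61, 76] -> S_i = Random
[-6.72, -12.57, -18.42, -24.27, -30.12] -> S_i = -6.72 + -5.85*i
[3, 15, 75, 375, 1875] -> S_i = 3*5^i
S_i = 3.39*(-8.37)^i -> [3.39, -28.37, 237.49, -1987.82, 16638.02]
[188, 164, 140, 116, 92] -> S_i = 188 + -24*i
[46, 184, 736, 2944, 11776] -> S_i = 46*4^i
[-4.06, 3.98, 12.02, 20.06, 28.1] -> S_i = -4.06 + 8.04*i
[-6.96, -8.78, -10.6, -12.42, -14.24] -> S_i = -6.96 + -1.82*i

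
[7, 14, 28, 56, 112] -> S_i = 7*2^i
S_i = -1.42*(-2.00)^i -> [-1.42, 2.84, -5.68, 11.36, -22.72]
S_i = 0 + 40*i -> [0, 40, 80, 120, 160]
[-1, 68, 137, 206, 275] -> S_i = -1 + 69*i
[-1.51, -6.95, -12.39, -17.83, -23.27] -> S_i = -1.51 + -5.44*i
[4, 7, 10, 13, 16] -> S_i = 4 + 3*i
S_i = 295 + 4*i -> [295, 299, 303, 307, 311]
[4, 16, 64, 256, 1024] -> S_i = 4*4^i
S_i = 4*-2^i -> [4, -8, 16, -32, 64]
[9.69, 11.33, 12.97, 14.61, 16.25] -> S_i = 9.69 + 1.64*i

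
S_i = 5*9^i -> [5, 45, 405, 3645, 32805]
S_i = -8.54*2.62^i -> [-8.54, -22.37, -58.62, -153.59, -402.4]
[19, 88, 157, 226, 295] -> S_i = 19 + 69*i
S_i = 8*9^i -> [8, 72, 648, 5832, 52488]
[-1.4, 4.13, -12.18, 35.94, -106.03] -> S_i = -1.40*(-2.95)^i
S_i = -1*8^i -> [-1, -8, -64, -512, -4096]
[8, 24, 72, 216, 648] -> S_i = 8*3^i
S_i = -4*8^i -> [-4, -32, -256, -2048, -16384]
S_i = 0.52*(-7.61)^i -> [0.52, -3.96, 30.11, -229.17, 1743.98]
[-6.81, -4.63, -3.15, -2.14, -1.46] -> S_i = -6.81*0.68^i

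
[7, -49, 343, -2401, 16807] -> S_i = 7*-7^i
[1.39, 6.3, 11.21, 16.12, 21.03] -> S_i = 1.39 + 4.91*i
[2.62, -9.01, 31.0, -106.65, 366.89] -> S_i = 2.62*(-3.44)^i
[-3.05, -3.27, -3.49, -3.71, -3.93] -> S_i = -3.05 + -0.22*i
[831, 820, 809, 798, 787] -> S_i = 831 + -11*i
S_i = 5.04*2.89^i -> [5.04, 14.57, 42.09, 121.65, 351.58]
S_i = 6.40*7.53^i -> [6.4, 48.19, 362.89, 2732.53, 20575.95]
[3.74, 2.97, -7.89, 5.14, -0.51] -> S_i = Random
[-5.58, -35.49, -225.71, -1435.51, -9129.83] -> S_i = -5.58*6.36^i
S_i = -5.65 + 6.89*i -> [-5.65, 1.24, 8.13, 15.02, 21.91]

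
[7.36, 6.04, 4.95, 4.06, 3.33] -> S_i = 7.36*0.82^i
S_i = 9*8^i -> [9, 72, 576, 4608, 36864]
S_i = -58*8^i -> [-58, -464, -3712, -29696, -237568]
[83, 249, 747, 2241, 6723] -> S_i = 83*3^i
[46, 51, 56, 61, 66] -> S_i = 46 + 5*i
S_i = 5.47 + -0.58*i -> [5.47, 4.89, 4.31, 3.73, 3.15]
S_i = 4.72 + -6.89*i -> [4.72, -2.17, -9.06, -15.95, -22.84]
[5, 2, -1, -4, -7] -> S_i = 5 + -3*i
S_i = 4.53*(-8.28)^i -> [4.53, -37.51, 310.57, -2571.52, 21292.15]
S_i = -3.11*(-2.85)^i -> [-3.11, 8.86, -25.26, 71.99, -205.18]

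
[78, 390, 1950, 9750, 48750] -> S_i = 78*5^i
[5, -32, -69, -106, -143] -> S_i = 5 + -37*i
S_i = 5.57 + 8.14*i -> [5.57, 13.71, 21.85, 29.99, 38.13]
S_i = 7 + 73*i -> [7, 80, 153, 226, 299]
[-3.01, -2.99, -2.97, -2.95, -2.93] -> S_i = -3.01 + 0.02*i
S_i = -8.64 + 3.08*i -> [-8.64, -5.56, -2.48, 0.6, 3.68]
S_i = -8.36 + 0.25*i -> [-8.36, -8.11, -7.86, -7.61, -7.36]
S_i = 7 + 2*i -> [7, 9, 11, 13, 15]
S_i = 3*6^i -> [3, 18, 108, 648, 3888]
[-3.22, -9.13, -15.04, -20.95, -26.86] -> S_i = -3.22 + -5.91*i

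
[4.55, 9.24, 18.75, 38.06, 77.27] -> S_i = 4.55*2.03^i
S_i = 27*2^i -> [27, 54, 108, 216, 432]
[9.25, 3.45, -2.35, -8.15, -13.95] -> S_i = 9.25 + -5.80*i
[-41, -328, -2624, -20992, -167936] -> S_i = -41*8^i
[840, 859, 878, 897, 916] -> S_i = 840 + 19*i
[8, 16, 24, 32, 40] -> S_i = 8 + 8*i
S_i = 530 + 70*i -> [530, 600, 670, 740, 810]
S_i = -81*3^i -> [-81, -243, -729, -2187, -6561]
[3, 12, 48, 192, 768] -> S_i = 3*4^i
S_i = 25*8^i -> [25, 200, 1600, 12800, 102400]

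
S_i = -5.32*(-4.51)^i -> [-5.32, 23.99, -108.21, 488.02, -2200.99]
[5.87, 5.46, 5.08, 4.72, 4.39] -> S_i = 5.87*0.93^i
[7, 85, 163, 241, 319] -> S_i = 7 + 78*i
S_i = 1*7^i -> [1, 7, 49, 343, 2401]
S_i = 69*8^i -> [69, 552, 4416, 35328, 282624]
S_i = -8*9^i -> [-8, -72, -648, -5832, -52488]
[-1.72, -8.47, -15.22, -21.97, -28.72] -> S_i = -1.72 + -6.75*i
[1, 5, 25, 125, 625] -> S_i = 1*5^i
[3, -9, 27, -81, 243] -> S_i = 3*-3^i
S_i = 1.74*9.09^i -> [1.74, 15.82, 143.77, 1306.9, 11879.68]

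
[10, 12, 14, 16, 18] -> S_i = 10 + 2*i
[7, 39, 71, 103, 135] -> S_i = 7 + 32*i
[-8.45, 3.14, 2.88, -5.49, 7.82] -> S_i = Random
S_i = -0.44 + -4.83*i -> [-0.44, -5.27, -10.1, -14.93, -19.76]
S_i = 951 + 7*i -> [951, 958, 965, 972, 979]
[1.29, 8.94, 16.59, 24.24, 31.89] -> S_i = 1.29 + 7.65*i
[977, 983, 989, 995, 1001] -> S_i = 977 + 6*i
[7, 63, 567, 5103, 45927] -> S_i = 7*9^i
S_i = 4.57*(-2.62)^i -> [4.57, -11.97, 31.37, -82.19, 215.34]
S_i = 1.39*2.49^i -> [1.39, 3.46, 8.62, 21.46, 53.43]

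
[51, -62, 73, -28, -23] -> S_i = Random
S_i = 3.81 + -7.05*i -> [3.81, -3.24, -10.29, -17.34, -24.39]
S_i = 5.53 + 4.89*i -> [5.53, 10.42, 15.31, 20.2, 25.09]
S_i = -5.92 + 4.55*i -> [-5.92, -1.37, 3.18, 7.73, 12.28]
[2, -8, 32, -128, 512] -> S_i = 2*-4^i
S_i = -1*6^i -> [-1, -6, -36, -216, -1296]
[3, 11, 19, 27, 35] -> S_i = 3 + 8*i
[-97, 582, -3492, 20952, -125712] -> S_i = -97*-6^i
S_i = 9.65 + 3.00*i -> [9.65, 12.65, 15.65, 18.65, 21.65]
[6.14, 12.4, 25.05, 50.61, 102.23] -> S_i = 6.14*2.02^i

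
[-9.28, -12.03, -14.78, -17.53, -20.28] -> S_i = -9.28 + -2.75*i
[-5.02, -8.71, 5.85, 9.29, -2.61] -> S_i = Random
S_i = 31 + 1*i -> [31, 32, 33, 34, 35]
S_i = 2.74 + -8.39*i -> [2.74, -5.65, -14.04, -22.43, -30.82]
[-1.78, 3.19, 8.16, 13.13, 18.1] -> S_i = -1.78 + 4.97*i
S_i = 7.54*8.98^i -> [7.54, 67.71, 608.03, 5460.1, 49031.67]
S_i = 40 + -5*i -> [40, 35, 30, 25, 20]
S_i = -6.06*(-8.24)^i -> [-6.06, 49.93, -411.46, 3390.43, -27937.11]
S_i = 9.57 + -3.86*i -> [9.57, 5.71, 1.85, -2.01, -5.87]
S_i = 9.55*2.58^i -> [9.55, 24.64, 63.57, 164.01, 423.14]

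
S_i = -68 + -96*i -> [-68, -164, -260, -356, -452]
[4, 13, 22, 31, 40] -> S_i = 4 + 9*i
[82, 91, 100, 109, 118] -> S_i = 82 + 9*i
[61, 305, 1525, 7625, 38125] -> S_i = 61*5^i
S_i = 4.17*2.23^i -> [4.17, 9.3, 20.74, 46.24, 103.12]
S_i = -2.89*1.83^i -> [-2.89, -5.29, -9.68, -17.71, -32.41]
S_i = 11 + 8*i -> [11, 19, 27, 35, 43]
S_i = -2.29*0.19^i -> [-2.29, -0.44, -0.08, -0.02, -0.0]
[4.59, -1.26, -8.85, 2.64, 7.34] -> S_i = Random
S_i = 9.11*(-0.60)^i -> [9.11, -5.47, 3.28, -1.97, 1.18]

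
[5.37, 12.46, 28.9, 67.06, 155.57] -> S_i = 5.37*2.32^i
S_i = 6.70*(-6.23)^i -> [6.7, -41.74, 260.05, -1620.09, 10093.16]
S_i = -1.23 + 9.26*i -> [-1.23, 8.03, 17.29, 26.55, 35.81]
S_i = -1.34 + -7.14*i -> [-1.34, -8.48, -15.62, -22.76, -29.9]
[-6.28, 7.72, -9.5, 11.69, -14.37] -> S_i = -6.28*(-1.23)^i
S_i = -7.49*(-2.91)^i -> [-7.49, 21.8, -63.43, 184.57, -537.1]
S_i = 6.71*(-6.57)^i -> [6.71, -44.08, 289.64, -1902.91, 12502.13]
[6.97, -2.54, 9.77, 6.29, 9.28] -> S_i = Random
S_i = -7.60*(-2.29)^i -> [-7.6, 17.4, -39.86, 91.27, -209.0]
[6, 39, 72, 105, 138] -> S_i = 6 + 33*i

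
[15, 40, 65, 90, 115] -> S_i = 15 + 25*i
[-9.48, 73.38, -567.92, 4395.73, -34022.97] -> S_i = -9.48*(-7.74)^i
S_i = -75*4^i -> [-75, -300, -1200, -4800, -19200]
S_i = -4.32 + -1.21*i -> [-4.32, -5.53, -6.74, -7.95, -9.16]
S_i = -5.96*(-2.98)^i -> [-5.96, 17.76, -52.93, 157.72, -470.01]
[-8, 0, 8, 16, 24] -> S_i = -8 + 8*i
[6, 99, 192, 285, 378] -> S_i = 6 + 93*i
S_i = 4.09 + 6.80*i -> [4.09, 10.89, 17.69, 24.49, 31.29]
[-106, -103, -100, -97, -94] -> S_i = -106 + 3*i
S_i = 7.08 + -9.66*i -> [7.08, -2.58, -12.24, -21.9, -31.56]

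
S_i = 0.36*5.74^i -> [0.36, 2.07, 11.86, 68.08, 390.8]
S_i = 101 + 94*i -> [101, 195, 289, 383, 477]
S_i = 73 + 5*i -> [73, 78, 83, 88, 93]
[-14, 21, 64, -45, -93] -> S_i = Random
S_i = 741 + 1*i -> [741, 742, 743, 744, 745]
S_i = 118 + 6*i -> [118, 124, 130, 136, 142]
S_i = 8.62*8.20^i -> [8.62, 70.68, 579.61, 4752.79, 38972.9]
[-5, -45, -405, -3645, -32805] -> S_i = -5*9^i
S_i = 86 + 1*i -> [86, 87, 88, 89, 90]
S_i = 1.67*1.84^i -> [1.67, 3.07, 5.65, 10.4, 19.14]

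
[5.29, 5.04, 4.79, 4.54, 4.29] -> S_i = 5.29 + -0.25*i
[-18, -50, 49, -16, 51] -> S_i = Random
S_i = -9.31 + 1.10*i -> [-9.31, -8.21, -7.11, -6.01, -4.91]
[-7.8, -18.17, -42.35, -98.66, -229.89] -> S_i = -7.80*2.33^i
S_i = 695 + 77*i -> [695, 772, 849, 926, 1003]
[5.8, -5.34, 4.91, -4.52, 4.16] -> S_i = 5.80*(-0.92)^i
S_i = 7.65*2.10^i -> [7.65, 16.07, 33.74, 70.85, 148.78]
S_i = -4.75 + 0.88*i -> [-4.75, -3.87, -2.99, -2.11, -1.23]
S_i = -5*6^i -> [-5, -30, -180, -1080, -6480]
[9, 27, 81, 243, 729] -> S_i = 9*3^i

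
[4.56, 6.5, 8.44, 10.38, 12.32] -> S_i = 4.56 + 1.94*i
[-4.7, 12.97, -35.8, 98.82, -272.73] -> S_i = -4.70*(-2.76)^i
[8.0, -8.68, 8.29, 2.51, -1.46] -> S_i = Random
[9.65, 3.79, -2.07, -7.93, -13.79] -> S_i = 9.65 + -5.86*i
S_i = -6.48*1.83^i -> [-6.48, -11.86, -21.7, -39.71, -72.67]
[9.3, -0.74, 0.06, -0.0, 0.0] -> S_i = 9.30*(-0.08)^i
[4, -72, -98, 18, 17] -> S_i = Random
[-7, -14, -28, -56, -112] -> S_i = -7*2^i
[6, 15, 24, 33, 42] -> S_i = 6 + 9*i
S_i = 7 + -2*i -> [7, 5, 3, 1, -1]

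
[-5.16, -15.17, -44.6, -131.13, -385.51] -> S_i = -5.16*2.94^i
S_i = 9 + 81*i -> [9, 90, 171, 252, 333]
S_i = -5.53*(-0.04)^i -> [-5.53, 0.22, -0.01, 0.0, -0.0]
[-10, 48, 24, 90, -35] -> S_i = Random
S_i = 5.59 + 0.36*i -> [5.59, 5.95, 6.31, 6.67, 7.03]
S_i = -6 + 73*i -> [-6, 67, 140, 213, 286]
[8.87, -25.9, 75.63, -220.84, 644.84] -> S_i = 8.87*(-2.92)^i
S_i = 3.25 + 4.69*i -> [3.25, 7.94, 12.63, 17.32, 22.01]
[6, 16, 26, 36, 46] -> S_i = 6 + 10*i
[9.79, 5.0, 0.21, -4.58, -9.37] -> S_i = 9.79 + -4.79*i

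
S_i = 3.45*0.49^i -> [3.45, 1.69, 0.83, 0.41, 0.2]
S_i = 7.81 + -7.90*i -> [7.81, -0.09, -7.99, -15.89, -23.79]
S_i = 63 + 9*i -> [63, 72, 81, 90, 99]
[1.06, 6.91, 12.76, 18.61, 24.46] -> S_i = 1.06 + 5.85*i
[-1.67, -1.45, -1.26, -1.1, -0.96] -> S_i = -1.67*0.87^i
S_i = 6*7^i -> [6, 42, 294, 2058, 14406]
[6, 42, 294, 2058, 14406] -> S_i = 6*7^i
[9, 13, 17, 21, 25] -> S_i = 9 + 4*i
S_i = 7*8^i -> [7, 56, 448, 3584, 28672]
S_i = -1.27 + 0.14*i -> [-1.27, -1.13, -0.99, -0.85, -0.71]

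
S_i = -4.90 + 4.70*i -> [-4.9, -0.2, 4.5, 9.2, 13.9]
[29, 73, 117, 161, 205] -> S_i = 29 + 44*i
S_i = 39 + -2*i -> [39, 37, 35, 33, 31]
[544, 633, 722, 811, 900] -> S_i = 544 + 89*i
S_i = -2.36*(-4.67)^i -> [-2.36, 11.02, -51.47, 240.36, -1122.48]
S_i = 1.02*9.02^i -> [1.02, 9.2, 82.99, 748.55, 6751.9]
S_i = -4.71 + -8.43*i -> [-4.71, -13.14, -21.57, -30.0, -38.43]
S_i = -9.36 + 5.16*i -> [-9.36, -4.2, 0.96, 6.12, 11.28]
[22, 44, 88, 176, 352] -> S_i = 22*2^i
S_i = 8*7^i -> [8, 56, 392, 2744, 19208]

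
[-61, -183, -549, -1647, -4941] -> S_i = -61*3^i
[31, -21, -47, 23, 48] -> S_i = Random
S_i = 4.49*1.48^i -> [4.49, 6.65, 9.83, 14.56, 21.54]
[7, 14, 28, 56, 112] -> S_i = 7*2^i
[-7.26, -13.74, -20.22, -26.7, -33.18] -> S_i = -7.26 + -6.48*i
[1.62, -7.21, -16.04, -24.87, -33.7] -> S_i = 1.62 + -8.83*i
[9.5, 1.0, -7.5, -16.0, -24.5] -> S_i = 9.50 + -8.50*i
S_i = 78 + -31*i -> [78, 47, 16, -15, -46]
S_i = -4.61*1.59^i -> [-4.61, -7.33, -11.65, -18.53, -29.46]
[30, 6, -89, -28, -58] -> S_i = Random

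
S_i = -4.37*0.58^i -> [-4.37, -2.53, -1.47, -0.85, -0.49]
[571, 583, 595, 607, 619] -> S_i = 571 + 12*i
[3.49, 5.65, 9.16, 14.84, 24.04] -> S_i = 3.49*1.62^i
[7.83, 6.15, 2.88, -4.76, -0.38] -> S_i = Random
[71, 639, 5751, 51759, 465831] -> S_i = 71*9^i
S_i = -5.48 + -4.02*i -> [-5.48, -9.5, -13.52, -17.54, -21.56]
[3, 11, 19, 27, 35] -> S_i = 3 + 8*i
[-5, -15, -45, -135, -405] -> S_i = -5*3^i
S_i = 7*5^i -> [7, 35, 175, 875, 4375]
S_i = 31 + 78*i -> [31, 109, 187, 265, 343]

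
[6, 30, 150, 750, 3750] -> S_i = 6*5^i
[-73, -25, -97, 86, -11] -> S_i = Random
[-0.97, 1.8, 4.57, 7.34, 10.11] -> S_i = -0.97 + 2.77*i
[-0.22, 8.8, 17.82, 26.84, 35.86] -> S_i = -0.22 + 9.02*i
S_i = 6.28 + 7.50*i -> [6.28, 13.78, 21.28, 28.78, 36.28]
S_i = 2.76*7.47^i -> [2.76, 20.62, 154.01, 1150.46, 8593.92]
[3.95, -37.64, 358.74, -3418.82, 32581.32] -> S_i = 3.95*(-9.53)^i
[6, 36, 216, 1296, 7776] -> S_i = 6*6^i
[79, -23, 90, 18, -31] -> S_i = Random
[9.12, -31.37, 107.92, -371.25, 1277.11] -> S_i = 9.12*(-3.44)^i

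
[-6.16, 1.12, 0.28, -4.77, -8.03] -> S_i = Random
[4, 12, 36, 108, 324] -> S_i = 4*3^i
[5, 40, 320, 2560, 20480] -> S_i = 5*8^i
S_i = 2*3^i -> [2, 6, 18, 54, 162]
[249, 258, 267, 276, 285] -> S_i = 249 + 9*i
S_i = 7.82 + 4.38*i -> [7.82, 12.2, 16.58, 20.96, 25.34]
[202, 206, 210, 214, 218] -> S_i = 202 + 4*i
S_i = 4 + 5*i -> [4, 9, 14, 19, 24]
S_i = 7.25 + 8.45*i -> [7.25, 15.7, 24.15, 32.6, 41.05]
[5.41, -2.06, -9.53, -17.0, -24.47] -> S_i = 5.41 + -7.47*i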